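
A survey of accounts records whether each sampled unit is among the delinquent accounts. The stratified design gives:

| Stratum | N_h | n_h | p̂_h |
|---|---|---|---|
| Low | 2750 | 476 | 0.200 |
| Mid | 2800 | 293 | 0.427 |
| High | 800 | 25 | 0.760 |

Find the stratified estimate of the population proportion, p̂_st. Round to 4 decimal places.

p̂_st ≈ 0.3706

N = 6350; stratum weights W_h = N_h/N.
p̂_st = Σ W_h p̂_h = (2750·0.200 + 2800·0.427 + 800·0.760)/6350 = 0.37065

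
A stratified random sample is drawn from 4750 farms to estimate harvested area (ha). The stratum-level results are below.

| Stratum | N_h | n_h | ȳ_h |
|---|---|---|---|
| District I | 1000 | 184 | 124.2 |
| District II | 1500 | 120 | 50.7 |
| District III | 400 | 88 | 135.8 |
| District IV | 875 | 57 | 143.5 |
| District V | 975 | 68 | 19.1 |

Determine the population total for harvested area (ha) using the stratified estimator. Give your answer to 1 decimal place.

τ̂_st = Σ N_h ȳ_h = 1000·124.2 + 1500·50.7 + 400·135.8 + 875·143.5 + 975·19.1 = 398755.0

τ̂_st ≈ 398755.0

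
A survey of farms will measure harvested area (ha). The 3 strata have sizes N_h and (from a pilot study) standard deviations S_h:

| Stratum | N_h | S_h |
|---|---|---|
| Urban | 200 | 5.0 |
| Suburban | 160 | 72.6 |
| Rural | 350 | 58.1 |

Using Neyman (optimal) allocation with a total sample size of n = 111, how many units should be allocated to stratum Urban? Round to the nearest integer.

3

Neyman allocation: n_h = n · N_h S_h / Σ N_i S_i, with n = 111.
  stratum Urban: N_h·S_h = 200·5.0 = 1000.00
  stratum Suburban: N_h·S_h = 160·72.6 = 11616.00
  stratum Rural: N_h·S_h = 350·58.1 = 20335.00
Σ N_h S_h = 32951.00
n for stratum Urban = 111·1000.00/32951.00 = 3.369 → 3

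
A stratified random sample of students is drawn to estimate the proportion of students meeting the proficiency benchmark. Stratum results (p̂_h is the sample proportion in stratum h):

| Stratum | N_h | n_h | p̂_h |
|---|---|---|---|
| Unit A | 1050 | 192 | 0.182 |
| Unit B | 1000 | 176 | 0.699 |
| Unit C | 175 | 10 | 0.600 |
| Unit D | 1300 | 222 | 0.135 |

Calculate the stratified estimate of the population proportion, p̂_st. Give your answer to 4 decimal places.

p̂_st ≈ 0.3321

N = 3525; stratum weights W_h = N_h/N.
p̂_st = Σ W_h p̂_h = (1050·0.182 + 1000·0.699 + 175·0.600 + 1300·0.135)/3525 = 0.33209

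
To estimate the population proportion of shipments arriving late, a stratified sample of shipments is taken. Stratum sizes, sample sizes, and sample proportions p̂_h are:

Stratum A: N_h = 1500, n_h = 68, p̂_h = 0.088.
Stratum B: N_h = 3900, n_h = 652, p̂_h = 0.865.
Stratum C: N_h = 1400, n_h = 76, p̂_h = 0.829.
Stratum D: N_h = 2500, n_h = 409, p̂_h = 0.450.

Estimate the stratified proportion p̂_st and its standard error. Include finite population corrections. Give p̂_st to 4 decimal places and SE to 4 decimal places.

N = 9300; stratum weights W_h = N_h/N.
p̂_st = Σ W_h p̂_h = (1500·0.088 + 3900·0.865 + 1400·0.829 + 2500·0.450)/9300 = 0.62270
V̂(p̂_st) = Σ W_h² (1 − n_h/N_h) p̂_h(1−p̂_h)/(n_h−1):
  stratum A: (1500/9300)²·(1 − 68/1500)·0.088·0.912/67 = 2.97489e-05
  stratum B: (3900/9300)²·(1 − 652/3900)·0.865·0.135/651 = 2.62714e-05
  stratum C: (1400/9300)²·(1 − 76/1400)·0.829·0.171/75 = 4.05079e-05
  stratum D: (2500/9300)²·(1 − 409/2500)·0.450·0.550/408 = 3.66643e-05
V̂(p̂_st) = 0.000133192; SE = √V̂ = 0.0115409

p̂_st ≈ 0.6227, SE ≈ 0.0115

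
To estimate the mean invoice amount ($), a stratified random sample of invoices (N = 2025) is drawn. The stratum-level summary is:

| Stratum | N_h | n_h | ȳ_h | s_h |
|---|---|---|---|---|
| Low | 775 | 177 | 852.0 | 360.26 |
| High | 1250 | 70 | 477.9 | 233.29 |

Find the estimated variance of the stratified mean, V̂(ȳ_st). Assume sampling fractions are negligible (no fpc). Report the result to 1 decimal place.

V̂(ȳ_st) ≈ 403.7

V̂(ȳ_st) = Σ W_h² s_h²/n_h, with W_h = N_h/N and N = 2025:
  stratum Low: (775/2025)²·360.26²/177 = 107.402
  stratum High: (1250/2025)²·233.29²/70 = 296.254
V̂(ȳ_st) = 403.656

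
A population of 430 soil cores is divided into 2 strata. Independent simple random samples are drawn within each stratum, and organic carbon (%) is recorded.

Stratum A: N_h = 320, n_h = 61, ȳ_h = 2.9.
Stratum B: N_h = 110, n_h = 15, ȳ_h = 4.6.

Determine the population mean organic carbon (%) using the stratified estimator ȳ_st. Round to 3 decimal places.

N = Σ N_h = 430. Stratum weights W_h = N_h/N.
ȳ_st = (320·2.9 + 110·4.6) / 430 = 3.33488

ȳ_st ≈ 3.335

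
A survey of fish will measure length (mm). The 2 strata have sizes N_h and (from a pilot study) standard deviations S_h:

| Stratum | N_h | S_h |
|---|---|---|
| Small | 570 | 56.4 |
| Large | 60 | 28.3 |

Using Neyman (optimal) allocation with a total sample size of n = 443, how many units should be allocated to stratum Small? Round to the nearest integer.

Neyman allocation: n_h = n · N_h S_h / Σ N_i S_i, with n = 443.
  stratum Small: N_h·S_h = 570·56.4 = 32148.00
  stratum Large: N_h·S_h = 60·28.3 = 1698.00
Σ N_h S_h = 33846.00
n for stratum Small = 443·32148.00/33846.00 = 420.775 → 421

421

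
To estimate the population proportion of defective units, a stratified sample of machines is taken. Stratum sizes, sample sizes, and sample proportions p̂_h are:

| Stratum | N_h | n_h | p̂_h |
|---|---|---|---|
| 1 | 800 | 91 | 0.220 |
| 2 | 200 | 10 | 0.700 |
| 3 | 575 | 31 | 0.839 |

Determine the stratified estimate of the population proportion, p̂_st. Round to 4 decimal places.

N = 1575; stratum weights W_h = N_h/N.
p̂_st = Σ W_h p̂_h = (800·0.220 + 200·0.700 + 575·0.839)/1575 = 0.50694

p̂_st ≈ 0.5069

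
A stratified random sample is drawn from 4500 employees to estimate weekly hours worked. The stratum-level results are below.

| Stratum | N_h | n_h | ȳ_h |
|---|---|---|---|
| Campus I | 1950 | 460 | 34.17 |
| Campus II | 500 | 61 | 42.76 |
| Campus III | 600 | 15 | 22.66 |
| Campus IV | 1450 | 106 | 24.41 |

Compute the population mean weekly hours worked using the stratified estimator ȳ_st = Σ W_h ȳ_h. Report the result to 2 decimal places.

ȳ_st ≈ 30.44

N = Σ N_h = 4500. Stratum weights W_h = N_h/N.
ȳ_st = (1950·34.17 + 500·42.76 + 600·22.66 + 1450·24.41) / 4500 = 30.4449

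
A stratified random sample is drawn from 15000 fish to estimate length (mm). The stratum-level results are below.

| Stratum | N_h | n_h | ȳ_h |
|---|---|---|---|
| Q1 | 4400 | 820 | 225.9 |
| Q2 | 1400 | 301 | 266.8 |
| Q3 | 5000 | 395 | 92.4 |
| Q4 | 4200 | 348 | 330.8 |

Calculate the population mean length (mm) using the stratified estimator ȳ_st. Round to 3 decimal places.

N = Σ N_h = 15000. Stratum weights W_h = N_h/N.
ȳ_st = (4400·225.9 + 1400·266.8 + 5000·92.4 + 4200·330.8) / 15000 = 214.58933

ȳ_st ≈ 214.589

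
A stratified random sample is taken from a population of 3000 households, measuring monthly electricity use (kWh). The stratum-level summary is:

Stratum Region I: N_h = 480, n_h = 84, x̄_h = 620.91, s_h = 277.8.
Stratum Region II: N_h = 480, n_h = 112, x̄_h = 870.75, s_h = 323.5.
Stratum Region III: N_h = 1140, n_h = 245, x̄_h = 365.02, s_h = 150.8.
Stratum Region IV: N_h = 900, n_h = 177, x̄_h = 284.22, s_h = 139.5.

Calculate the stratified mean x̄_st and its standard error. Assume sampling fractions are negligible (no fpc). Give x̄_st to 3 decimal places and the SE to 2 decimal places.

x̄_st = Σ W_h x̄_h = (480·620.91 + 480·870.75 + 1140·365.02 + 900·284.22)/3000 = 462.63920
V̂(x̄_st) = Σ W_h² s_h²/n_h, with W_h = N_h/N and N = 3000:
  stratum Region I: (480/3000)²·277.8²/84 = 23.5193
  stratum Region II: (480/3000)²·323.5²/112 = 23.9205
  stratum Region III: (1140/3000)²·150.8²/245 = 13.4031
  stratum Region IV: (900/3000)²·139.5²/177 = 9.89504
V̂(x̄_st) = 70.738
SE(x̄_st) = √70.738 = 8.41059

x̄_st ≈ 462.639, SE ≈ 8.41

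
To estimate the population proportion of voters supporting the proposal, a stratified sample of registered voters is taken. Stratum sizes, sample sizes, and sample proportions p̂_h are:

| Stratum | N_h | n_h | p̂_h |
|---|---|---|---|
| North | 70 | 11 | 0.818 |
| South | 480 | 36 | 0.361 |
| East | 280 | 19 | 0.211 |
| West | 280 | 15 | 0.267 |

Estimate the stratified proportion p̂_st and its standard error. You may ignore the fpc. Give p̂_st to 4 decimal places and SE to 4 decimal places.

N = 1110; stratum weights W_h = N_h/N.
p̂_st = Σ W_h p̂_h = (70·0.818 + 480·0.361 + 280·0.211 + 280·0.267)/1110 = 0.32827
V̂(p̂_st) = Σ W_h² p̂_h(1−p̂_h)/(n_h−1):
  stratum North: (70/1110)²·0.818·0.182/10 = 5.92072e-05
  stratum South: (480/1110)²·0.361·0.639/35 = 0.00123247
  stratum East: (280/1110)²·0.211·0.789/18 = 0.000588514
  stratum West: (280/1110)²·0.267·0.733/14 = 0.000889523
V̂(p̂_st) = 0.00276972; SE = √V̂ = 0.0526281

p̂_st ≈ 0.3283, SE ≈ 0.0526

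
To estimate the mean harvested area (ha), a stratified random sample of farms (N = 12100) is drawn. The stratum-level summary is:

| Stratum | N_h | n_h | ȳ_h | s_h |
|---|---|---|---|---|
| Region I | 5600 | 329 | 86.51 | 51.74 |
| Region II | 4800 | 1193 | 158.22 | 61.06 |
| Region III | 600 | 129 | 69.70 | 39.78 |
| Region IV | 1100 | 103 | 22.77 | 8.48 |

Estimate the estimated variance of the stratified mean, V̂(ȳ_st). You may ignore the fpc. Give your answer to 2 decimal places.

V̂(ȳ_st) ≈ 2.27

V̂(ȳ_st) = Σ W_h² s_h²/n_h, with W_h = N_h/N and N = 12100:
  stratum Region I: (5600/12100)²·51.74²/329 = 1.74286
  stratum Region II: (4800/12100)²·61.06²/1193 = 0.491796
  stratum Region III: (600/12100)²·39.78²/129 = 0.0301628
  stratum Region IV: (1100/12100)²·8.48²/103 = 0.00576991
V̂(ȳ_st) = 2.27059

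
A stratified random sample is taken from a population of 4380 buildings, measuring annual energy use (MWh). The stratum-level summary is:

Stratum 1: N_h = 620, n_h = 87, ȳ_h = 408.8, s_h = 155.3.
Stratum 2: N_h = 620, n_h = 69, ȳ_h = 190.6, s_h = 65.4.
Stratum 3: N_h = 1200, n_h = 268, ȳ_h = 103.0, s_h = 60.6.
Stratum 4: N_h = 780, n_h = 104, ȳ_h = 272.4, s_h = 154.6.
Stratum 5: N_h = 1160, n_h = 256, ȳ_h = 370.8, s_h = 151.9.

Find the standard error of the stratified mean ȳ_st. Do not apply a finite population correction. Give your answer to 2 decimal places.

V̂(ȳ_st) = Σ W_h² s_h²/n_h, with W_h = N_h/N and N = 4380:
  stratum 1: (620/4380)²·155.3²/87 = 5.55468
  stratum 2: (620/4380)²·65.4²/69 = 1.24206
  stratum 3: (1200/4380)²·60.6²/268 = 1.02855
  stratum 4: (780/4380)²·154.6²/104 = 7.28831
  stratum 5: (1160/4380)²·151.9²/256 = 6.32184
V̂(ȳ_st) = 21.4354
SE(ȳ_st) = √21.4354 = 4.62984

SE(ȳ_st) ≈ 4.63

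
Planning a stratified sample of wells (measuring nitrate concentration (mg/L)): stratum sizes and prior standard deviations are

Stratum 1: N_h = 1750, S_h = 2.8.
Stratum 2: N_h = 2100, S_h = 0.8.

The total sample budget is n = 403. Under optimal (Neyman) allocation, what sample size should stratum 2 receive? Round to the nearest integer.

103

Neyman allocation: n_h = n · N_h S_h / Σ N_i S_i, with n = 403.
  stratum 1: N_h·S_h = 1750·2.8 = 4900.00
  stratum 2: N_h·S_h = 2100·0.8 = 1680.00
Σ N_h S_h = 6580.00
n for stratum 2 = 403·1680.00/6580.00 = 102.894 → 103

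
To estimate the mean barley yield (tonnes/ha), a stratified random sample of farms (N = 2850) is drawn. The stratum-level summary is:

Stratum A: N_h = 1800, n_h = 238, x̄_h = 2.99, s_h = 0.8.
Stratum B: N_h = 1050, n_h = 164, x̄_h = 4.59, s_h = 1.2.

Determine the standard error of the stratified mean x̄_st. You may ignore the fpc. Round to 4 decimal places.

V̂(x̄_st) = Σ W_h² s_h²/n_h, with W_h = N_h/N and N = 2850:
  stratum A: (1800/2850)²·0.8²/238 = 0.00107265
  stratum B: (1050/2850)²·1.2²/164 = 0.00119181
V̂(x̄_st) = 0.00226446
SE(x̄_st) = √0.00226446 = 0.0475864

SE(x̄_st) ≈ 0.0476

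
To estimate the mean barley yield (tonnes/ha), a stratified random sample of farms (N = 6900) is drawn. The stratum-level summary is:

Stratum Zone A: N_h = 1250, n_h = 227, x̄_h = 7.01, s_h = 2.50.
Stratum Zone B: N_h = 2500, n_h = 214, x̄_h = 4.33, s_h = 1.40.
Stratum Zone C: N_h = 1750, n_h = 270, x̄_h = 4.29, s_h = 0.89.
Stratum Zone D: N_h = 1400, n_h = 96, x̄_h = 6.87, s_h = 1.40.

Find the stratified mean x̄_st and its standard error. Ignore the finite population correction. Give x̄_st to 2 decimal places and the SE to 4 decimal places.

x̄_st = Σ W_h x̄_h = (1250·7.01 + 2500·4.33 + 1750·4.29 + 1400·6.87)/6900 = 5.32072
V̂(x̄_st) = Σ W_h² s_h²/n_h, with W_h = N_h/N and N = 6900:
  stratum Zone A: (1250/6900)²·2.50²/227 = 0.0009036
  stratum Zone B: (2500/6900)²·1.40²/214 = 0.00120233
  stratum Zone C: (1750/6900)²·0.89²/270 = 0.00018871
  stratum Zone D: (1400/6900)²·1.40²/96 = 0.00084051
V̂(x̄_st) = 0.00313515
SE(x̄_st) = √0.00313515 = 0.0559924

x̄_st ≈ 5.32, SE ≈ 0.0560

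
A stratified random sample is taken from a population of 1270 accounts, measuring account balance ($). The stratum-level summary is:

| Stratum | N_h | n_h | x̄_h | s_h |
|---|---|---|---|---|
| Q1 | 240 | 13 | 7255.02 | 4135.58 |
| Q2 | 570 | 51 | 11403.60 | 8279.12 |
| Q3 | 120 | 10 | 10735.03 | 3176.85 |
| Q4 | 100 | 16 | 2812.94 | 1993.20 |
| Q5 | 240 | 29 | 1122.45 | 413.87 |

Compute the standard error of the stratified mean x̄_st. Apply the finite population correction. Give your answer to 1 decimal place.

SE(x̄_st) ≈ 548.3

V̂(x̄_st) = Σ W_h² (1 − n_h/N_h) s_h²/n_h, with W_h = N_h/N and N = 1270:
  stratum Q1: (240/1270)²·(1 − 13/240)·4135.58²/13 = 44438.5
  stratum Q2: (570/1270)²·(1 − 51/570)·8279.12²/51 = 246509
  stratum Q3: (120/1270)²·(1 − 10/120)·3176.85²/10 = 8259.62
  stratum Q4: (100/1270)²·(1 − 16/100)·1993.20²/16 = 1293.16
  stratum Q5: (240/1270)²·(1 − 29/240)·413.87²/29 = 185.445
V̂(x̄_st) = 300686
SE(x̄_st) = √300686 = 548.348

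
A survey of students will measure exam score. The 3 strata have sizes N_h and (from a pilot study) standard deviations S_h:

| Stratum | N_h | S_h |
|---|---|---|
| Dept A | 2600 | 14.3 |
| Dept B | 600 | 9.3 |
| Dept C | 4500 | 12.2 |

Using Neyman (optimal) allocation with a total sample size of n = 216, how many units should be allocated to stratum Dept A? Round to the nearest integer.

82

Neyman allocation: n_h = n · N_h S_h / Σ N_i S_i, with n = 216.
  stratum Dept A: N_h·S_h = 2600·14.3 = 37180.00
  stratum Dept B: N_h·S_h = 600·9.3 = 5580.00
  stratum Dept C: N_h·S_h = 4500·12.2 = 54900.00
Σ N_h S_h = 97660.00
n for stratum Dept A = 216·37180.00/97660.00 = 82.233 → 82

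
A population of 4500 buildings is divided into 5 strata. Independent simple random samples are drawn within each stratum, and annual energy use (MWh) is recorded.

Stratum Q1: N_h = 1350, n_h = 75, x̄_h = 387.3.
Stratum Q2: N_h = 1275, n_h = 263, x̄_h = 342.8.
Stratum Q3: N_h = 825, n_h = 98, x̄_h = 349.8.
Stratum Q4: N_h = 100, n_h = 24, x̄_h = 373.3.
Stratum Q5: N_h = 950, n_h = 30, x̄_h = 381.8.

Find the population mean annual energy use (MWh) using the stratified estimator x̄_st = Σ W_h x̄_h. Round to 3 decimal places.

N = Σ N_h = 4500. Stratum weights W_h = N_h/N.
x̄_st = (1350·387.3 + 1275·342.8 + 825·349.8 + 100·373.3 + 950·381.8) / 4500 = 366.34444

x̄_st ≈ 366.344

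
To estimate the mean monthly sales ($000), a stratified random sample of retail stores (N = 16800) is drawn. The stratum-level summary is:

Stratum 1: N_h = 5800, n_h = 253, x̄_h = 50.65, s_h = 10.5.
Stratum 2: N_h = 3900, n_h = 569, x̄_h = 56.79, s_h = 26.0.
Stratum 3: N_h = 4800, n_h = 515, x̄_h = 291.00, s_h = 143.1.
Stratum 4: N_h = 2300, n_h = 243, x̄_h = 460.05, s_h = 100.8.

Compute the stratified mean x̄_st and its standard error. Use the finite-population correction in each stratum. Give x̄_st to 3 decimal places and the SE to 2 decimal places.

x̄_st = Σ W_h x̄_h = (5800·50.65 + 3900·56.79 + 4800·291.00 + 2300·460.05)/16800 = 176.79560
V̂(x̄_st) = Σ W_h² (1 − n_h/N_h) s_h²/n_h, with W_h = N_h/N and N = 16800:
  stratum 1: (5800/16800)²·(1 − 253/5800)·10.5²/253 = 0.0496736
  stratum 2: (3900/16800)²·(1 − 569/3900)·26.0²/569 = 0.0546833
  stratum 3: (4800/16800)²·(1 − 515/4800)·143.1²/515 = 2.89765
  stratum 4: (2300/16800)²·(1 − 243/2300)·100.8²/243 = 0.700904
V̂(x̄_st) = 3.70291
SE(x̄_st) = √3.70291 = 1.92429

x̄_st ≈ 176.796, SE ≈ 1.92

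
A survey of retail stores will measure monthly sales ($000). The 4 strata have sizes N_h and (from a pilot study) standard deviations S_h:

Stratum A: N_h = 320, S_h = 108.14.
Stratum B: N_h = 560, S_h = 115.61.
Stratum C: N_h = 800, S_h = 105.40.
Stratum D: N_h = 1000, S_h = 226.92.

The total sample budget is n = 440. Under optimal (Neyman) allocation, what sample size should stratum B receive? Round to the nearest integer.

Neyman allocation: n_h = n · N_h S_h / Σ N_i S_i, with n = 440.
  stratum A: N_h·S_h = 320·108.14 = 34604.80
  stratum B: N_h·S_h = 560·115.61 = 64741.60
  stratum C: N_h·S_h = 800·105.40 = 84320.00
  stratum D: N_h·S_h = 1000·226.92 = 226920.00
Σ N_h S_h = 410586.40
n for stratum B = 440·64741.60/410586.40 = 69.380 → 69

69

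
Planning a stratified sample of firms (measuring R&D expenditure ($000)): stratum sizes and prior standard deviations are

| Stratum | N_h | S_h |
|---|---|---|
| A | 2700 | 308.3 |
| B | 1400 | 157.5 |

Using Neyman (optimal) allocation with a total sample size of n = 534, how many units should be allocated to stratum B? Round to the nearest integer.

112

Neyman allocation: n_h = n · N_h S_h / Σ N_i S_i, with n = 534.
  stratum A: N_h·S_h = 2700·308.3 = 832410.00
  stratum B: N_h·S_h = 1400·157.5 = 220500.00
Σ N_h S_h = 1052910.00
n for stratum B = 534·220500.00/1052910.00 = 111.830 → 112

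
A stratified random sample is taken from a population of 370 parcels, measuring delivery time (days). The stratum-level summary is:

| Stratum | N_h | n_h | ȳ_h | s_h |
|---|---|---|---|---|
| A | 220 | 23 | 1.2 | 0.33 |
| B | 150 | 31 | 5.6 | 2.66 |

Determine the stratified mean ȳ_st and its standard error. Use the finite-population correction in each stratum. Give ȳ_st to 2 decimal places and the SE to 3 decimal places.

ȳ_st ≈ 2.98, SE ≈ 0.177

ȳ_st = Σ W_h ȳ_h = (220·1.2 + 150·5.6)/370 = 2.98378
V̂(ȳ_st) = Σ W_h² (1 − n_h/N_h) s_h²/n_h, with W_h = N_h/N and N = 370:
  stratum A: (220/370)²·(1 − 23/220)·0.33²/23 = 0.00149894
  stratum B: (150/370)²·(1 − 31/150)·2.66²/31 = 0.0297602
V̂(ȳ_st) = 0.0312592
SE(ȳ_st) = √0.0312592 = 0.176803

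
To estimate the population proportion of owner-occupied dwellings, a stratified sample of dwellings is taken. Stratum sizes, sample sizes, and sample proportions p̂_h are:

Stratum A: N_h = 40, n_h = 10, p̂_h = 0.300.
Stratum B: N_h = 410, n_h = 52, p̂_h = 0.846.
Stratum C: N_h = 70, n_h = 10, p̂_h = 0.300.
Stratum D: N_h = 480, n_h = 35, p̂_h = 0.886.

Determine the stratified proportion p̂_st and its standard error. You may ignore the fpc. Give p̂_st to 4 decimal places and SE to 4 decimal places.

p̂_st ≈ 0.8051, SE ≈ 0.0356

N = 1000; stratum weights W_h = N_h/N.
p̂_st = Σ W_h p̂_h = (40·0.300 + 410·0.846 + 70·0.300 + 480·0.886)/1000 = 0.80514
V̂(p̂_st) = Σ W_h² p̂_h(1−p̂_h)/(n_h−1):
  stratum A: (40/1000)²·0.300·0.700/9 = 3.73333e-05
  stratum B: (410/1000)²·0.846·0.154/51 = 0.000429426
  stratum C: (70/1000)²·0.300·0.700/9 = 0.000114333
  stratum D: (480/1000)²·0.886·0.114/34 = 0.000684451
V̂(p̂_st) = 0.00126554; SE = √V̂ = 0.0355745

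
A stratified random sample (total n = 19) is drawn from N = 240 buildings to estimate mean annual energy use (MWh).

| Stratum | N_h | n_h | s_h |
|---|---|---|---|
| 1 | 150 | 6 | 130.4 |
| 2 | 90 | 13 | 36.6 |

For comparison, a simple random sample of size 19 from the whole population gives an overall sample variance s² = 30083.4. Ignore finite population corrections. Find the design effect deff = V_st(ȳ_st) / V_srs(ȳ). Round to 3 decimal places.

V̂(ȳ_st) = Σ W_h² s_h²/n_h, with W_h = N_h/N and N = 240:
  stratum 1: (150/240)²·130.4²/6 = 1107.04
  stratum 2: (90/240)²·36.6²/13 = 14.4904
V_st = 1121.53
V_srs = s²/n = 30083.4/19 = 1583.34
deff = V_st / V_srs = 1121.53/1583.34 = 0.7083

deff ≈ 0.708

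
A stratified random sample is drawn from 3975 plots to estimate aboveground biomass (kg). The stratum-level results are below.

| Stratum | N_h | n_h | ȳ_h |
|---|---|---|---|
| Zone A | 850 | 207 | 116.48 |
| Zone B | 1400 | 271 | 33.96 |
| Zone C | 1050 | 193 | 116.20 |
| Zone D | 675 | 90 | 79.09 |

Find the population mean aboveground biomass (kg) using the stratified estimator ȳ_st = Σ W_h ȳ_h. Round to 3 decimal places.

N = Σ N_h = 3975. Stratum weights W_h = N_h/N.
ȳ_st = (850·116.48 + 1400·33.96 + 1050·116.20 + 675·79.09) / 3975 = 80.99314

ȳ_st ≈ 80.993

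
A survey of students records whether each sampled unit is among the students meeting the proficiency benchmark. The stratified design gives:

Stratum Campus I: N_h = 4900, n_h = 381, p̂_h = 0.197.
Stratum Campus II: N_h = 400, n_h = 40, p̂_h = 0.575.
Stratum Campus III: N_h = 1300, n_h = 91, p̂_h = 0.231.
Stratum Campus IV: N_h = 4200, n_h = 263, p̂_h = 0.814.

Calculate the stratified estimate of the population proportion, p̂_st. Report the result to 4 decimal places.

N = 10800; stratum weights W_h = N_h/N.
p̂_st = Σ W_h p̂_h = (4900·0.197 + 400·0.575 + 1300·0.231 + 4200·0.814)/10800 = 0.45504

p̂_st ≈ 0.4550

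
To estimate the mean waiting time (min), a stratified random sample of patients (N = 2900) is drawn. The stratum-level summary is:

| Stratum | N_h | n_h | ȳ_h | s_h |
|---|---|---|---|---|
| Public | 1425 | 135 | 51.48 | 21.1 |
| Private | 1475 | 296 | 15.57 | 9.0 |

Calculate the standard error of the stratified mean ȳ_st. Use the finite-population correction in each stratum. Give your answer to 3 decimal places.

V̂(ȳ_st) = Σ W_h² (1 − n_h/N_h) s_h²/n_h, with W_h = N_h/N and N = 2900:
  stratum Public: (1425/2900)²·(1 − 135/1425)·21.1²/135 = 0.720841
  stratum Private: (1475/2900)²·(1 − 296/1475)·9.0²/296 = 0.0565852
V̂(ȳ_st) = 0.777427
SE(ȳ_st) = √0.777427 = 0.881718

SE(ȳ_st) ≈ 0.882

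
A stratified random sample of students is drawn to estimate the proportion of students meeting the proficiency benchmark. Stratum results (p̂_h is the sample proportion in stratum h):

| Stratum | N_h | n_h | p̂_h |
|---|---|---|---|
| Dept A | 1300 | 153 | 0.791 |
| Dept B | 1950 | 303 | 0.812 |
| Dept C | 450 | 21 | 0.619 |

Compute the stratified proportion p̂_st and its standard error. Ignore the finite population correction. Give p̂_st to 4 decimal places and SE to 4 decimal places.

N = 3700; stratum weights W_h = N_h/N.
p̂_st = Σ W_h p̂_h = (1300·0.791 + 1950·0.812 + 450·0.619)/3700 = 0.78115
V̂(p̂_st) = Σ W_h² p̂_h(1−p̂_h)/(n_h−1):
  stratum Dept A: (1300/3700)²·0.791·0.209/152 = 0.000134265
  stratum Dept B: (1950/3700)²·0.812·0.188/302 = 0.000140402
  stratum Dept C: (450/3700)²·0.619·0.381/20 = 0.000174424
V̂(p̂_st) = 0.000449091; SE = √V̂ = 0.0211918

p̂_st ≈ 0.7811, SE ≈ 0.0212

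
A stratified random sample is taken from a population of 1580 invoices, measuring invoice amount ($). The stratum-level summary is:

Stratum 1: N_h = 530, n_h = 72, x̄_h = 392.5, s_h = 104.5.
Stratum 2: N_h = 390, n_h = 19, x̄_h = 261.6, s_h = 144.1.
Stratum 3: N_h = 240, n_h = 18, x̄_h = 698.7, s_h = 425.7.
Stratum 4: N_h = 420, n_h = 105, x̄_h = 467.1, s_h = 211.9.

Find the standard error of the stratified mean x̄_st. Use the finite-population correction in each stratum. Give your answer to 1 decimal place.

V̂(x̄_st) = Σ W_h² (1 − n_h/N_h) s_h²/n_h, with W_h = N_h/N and N = 1580:
  stratum 1: (530/1580)²·(1 − 72/530)·104.5²/72 = 14.7478
  stratum 2: (390/1580)²·(1 − 19/390)·144.1²/19 = 63.343
  stratum 3: (240/1580)²·(1 − 18/240)·425.7²/18 = 214.874
  stratum 4: (420/1580)²·(1 − 105/420)·211.9²/105 = 22.663
V̂(x̄_st) = 315.628
SE(x̄_st) = √315.628 = 17.7659

SE(x̄_st) ≈ 17.8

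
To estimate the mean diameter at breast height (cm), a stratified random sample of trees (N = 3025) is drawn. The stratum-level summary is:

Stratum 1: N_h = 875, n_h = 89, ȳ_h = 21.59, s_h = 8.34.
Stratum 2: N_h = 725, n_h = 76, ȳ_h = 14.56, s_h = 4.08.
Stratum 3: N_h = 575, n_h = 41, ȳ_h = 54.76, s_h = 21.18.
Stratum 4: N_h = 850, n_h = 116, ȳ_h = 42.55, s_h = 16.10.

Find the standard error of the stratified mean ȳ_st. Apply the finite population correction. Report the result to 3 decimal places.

V̂(ȳ_st) = Σ W_h² (1 − n_h/N_h) s_h²/n_h, with W_h = N_h/N and N = 3025:
  stratum 1: (875/3025)²·(1 − 89/875)·8.34²/89 = 0.0587384
  stratum 2: (725/3025)²·(1 − 76/725)·4.08²/76 = 0.0112626
  stratum 3: (575/3025)²·(1 − 41/575)·21.18²/41 = 0.367136
  stratum 4: (850/3025)²·(1 − 116/850)·16.10²/116 = 0.152355
V̂(ȳ_st) = 0.589492
SE(ȳ_st) = √0.589492 = 0.767784

SE(ȳ_st) ≈ 0.768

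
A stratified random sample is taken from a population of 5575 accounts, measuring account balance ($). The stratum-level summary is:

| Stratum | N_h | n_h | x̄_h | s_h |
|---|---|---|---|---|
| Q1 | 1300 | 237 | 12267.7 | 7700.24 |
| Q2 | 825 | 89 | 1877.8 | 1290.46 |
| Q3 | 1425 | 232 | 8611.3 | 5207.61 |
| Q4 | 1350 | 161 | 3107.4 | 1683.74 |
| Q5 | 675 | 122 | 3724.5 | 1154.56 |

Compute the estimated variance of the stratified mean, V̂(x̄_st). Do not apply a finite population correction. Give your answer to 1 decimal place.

V̂(x̄_st) ≈ 22843.3

V̂(x̄_st) = Σ W_h² s_h²/n_h, with W_h = N_h/N and N = 5575:
  stratum Q1: (1300/5575)²·7700.24²/237 = 13603.7
  stratum Q2: (825/5575)²·1290.46²/89 = 409.748
  stratum Q3: (1425/5575)²·5207.61²/232 = 7637.11
  stratum Q4: (1350/5575)²·1683.74²/161 = 1032.53
  stratum Q5: (675/5575)²·1154.56²/122 = 160.174
V̂(x̄_st) = 22843.3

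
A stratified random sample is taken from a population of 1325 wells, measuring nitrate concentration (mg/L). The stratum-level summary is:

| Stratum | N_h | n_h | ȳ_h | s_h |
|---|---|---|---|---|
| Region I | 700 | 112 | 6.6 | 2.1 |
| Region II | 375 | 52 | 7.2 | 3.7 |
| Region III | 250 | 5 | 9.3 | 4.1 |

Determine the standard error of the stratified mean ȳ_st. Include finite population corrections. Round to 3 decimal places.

V̂(ȳ_st) = Σ W_h² (1 − n_h/N_h) s_h²/n_h, with W_h = N_h/N and N = 1325:
  stratum Region I: (700/1325)²·(1 − 112/700)·2.1²/112 = 0.00923133
  stratum Region II: (375/1325)²·(1 − 52/375)·3.7²/52 = 0.0181636
  stratum Region III: (250/1325)²·(1 − 5/250)·4.1²/5 = 0.117293
V̂(ȳ_st) = 0.144688
SE(ȳ_st) = √0.144688 = 0.380379

SE(ȳ_st) ≈ 0.380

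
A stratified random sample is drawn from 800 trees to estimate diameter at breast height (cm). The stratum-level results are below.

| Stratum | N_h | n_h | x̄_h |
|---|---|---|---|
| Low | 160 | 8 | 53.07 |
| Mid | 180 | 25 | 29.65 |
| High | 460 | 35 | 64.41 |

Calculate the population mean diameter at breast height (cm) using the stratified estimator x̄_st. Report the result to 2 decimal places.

x̄_st ≈ 54.32

N = Σ N_h = 800. Stratum weights W_h = N_h/N.
x̄_st = (160·53.07 + 180·29.65 + 460·64.41) / 800 = 54.3210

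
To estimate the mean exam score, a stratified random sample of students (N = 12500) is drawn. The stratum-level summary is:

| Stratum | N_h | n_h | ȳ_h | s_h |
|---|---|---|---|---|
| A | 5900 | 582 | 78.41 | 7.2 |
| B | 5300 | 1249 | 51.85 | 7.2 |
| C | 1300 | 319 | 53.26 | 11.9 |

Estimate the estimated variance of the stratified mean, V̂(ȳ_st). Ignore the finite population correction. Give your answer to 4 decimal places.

V̂(ȳ_st) = Σ W_h² s_h²/n_h, with W_h = N_h/N and N = 12500:
  stratum A: (5900/12500)²·7.2²/582 = 0.0198439
  stratum B: (5300/12500)²·7.2²/1249 = 0.00746164
  stratum C: (1300/12500)²·11.9²/319 = 0.00480142
V̂(ȳ_st) = 0.0321069

V̂(ȳ_st) ≈ 0.0321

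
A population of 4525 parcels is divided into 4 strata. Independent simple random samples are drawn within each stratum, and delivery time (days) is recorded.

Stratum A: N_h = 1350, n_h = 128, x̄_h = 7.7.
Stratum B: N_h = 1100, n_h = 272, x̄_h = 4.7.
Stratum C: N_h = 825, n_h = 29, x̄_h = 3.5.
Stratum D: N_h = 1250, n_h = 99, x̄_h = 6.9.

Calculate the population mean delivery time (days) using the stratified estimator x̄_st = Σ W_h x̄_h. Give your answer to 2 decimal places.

N = Σ N_h = 4525. Stratum weights W_h = N_h/N.
x̄_st = (1350·7.7 + 1100·4.7 + 825·3.5 + 1250·6.9) / 4525 = 5.9840

x̄_st ≈ 5.98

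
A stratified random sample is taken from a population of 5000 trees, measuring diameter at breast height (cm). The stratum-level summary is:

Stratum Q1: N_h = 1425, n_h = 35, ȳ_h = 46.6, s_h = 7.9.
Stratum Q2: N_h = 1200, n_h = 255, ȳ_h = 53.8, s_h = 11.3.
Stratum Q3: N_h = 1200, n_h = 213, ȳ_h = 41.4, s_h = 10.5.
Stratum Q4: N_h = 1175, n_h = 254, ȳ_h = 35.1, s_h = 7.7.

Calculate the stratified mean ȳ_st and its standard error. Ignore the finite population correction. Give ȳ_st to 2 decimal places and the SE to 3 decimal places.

ȳ_st = Σ W_h ȳ_h = (1425·46.6 + 1200·53.8 + 1200·41.4 + 1175·35.1)/5000 = 44.37750
V̂(ȳ_st) = Σ W_h² s_h²/n_h, with W_h = N_h/N and N = 5000:
  stratum Q1: (1425/5000)²·7.9²/35 = 0.144836
  stratum Q2: (1200/5000)²·11.3²/255 = 0.0288429
  stratum Q3: (1200/5000)²·10.5²/213 = 0.0298141
  stratum Q4: (1175/5000)²·7.7²/254 = 0.0128909
V̂(ȳ_st) = 0.216384
SE(ȳ_st) = √0.216384 = 0.465171

ȳ_st ≈ 44.38, SE ≈ 0.465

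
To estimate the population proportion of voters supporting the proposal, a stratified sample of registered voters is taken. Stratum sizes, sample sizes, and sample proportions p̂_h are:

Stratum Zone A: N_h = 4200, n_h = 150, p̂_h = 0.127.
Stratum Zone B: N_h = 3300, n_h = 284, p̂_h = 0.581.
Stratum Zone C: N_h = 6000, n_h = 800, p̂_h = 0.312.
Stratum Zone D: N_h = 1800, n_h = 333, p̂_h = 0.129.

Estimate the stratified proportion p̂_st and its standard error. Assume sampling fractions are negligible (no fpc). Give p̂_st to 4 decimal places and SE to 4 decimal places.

p̂_st ≈ 0.2977, SE ≈ 0.0119

N = 15300; stratum weights W_h = N_h/N.
p̂_st = Σ W_h p̂_h = (4200·0.127 + 3300·0.581 + 6000·0.312 + 1800·0.129)/15300 = 0.29771
V̂(p̂_st) = Σ W_h² p̂_h(1−p̂_h)/(n_h−1):
  stratum Zone A: (4200/15300)²·0.127·0.873/149 = 5.60722e-05
  stratum Zone B: (3300/15300)²·0.581·0.419/283 = 4.00174e-05
  stratum Zone C: (6000/15300)²·0.312·0.688/799 = 4.13158e-05
  stratum Zone D: (1800/15300)²·0.129·0.871/332 = 4.68416e-06
V̂(p̂_st) = 0.00014209; SE = √V̂ = 0.0119201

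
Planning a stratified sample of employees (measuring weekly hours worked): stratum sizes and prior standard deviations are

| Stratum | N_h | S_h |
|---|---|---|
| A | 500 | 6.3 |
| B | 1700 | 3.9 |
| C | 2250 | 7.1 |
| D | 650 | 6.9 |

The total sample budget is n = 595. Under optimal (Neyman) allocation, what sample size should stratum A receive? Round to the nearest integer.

Neyman allocation: n_h = n · N_h S_h / Σ N_i S_i, with n = 595.
  stratum A: N_h·S_h = 500·6.3 = 3150.00
  stratum B: N_h·S_h = 1700·3.9 = 6630.00
  stratum C: N_h·S_h = 2250·7.1 = 15975.00
  stratum D: N_h·S_h = 650·6.9 = 4485.00
Σ N_h S_h = 30240.00
n for stratum A = 595·3150.00/30240.00 = 61.979 → 62

62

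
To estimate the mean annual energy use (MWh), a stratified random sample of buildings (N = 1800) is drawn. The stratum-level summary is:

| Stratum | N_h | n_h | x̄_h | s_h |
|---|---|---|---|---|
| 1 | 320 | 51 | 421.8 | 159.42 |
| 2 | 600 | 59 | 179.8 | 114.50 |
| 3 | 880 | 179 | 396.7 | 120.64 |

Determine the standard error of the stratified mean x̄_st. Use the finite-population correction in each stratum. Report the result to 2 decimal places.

SE(x̄_st) ≈ 7.14

V̂(x̄_st) = Σ W_h² (1 − n_h/N_h) s_h²/n_h, with W_h = N_h/N and N = 1800:
  stratum 1: (320/1800)²·(1 − 51/320)·159.42²/51 = 13.2395
  stratum 2: (600/1800)²·(1 − 59/600)·114.50²/59 = 22.2619
  stratum 3: (880/1800)²·(1 − 179/880)·120.64²/179 = 15.4805
V̂(x̄_st) = 50.982
SE(x̄_st) = √50.982 = 7.14017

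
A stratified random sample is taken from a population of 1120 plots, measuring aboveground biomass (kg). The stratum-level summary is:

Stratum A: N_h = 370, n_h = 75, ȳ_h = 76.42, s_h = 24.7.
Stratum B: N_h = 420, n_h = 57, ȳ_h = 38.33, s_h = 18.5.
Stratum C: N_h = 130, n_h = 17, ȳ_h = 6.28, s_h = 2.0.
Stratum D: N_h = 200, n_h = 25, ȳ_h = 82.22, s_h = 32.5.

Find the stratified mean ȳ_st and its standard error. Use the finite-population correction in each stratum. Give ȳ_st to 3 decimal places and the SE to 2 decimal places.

ȳ_st ≈ 55.031, SE ≈ 1.62

ȳ_st = Σ W_h ȳ_h = (370·76.42 + 420·38.33 + 130·6.28 + 200·82.22)/1120 = 55.03071
V̂(ȳ_st) = Σ W_h² (1 − n_h/N_h) s_h²/n_h, with W_h = N_h/N and N = 1120:
  stratum A: (370/1120)²·(1 − 75/370)·24.7²/75 = 0.707816
  stratum B: (420/1120)²·(1 − 57/420)·18.5²/57 = 0.729774
  stratum C: (130/1120)²·(1 − 17/130)·2.0²/17 = 0.00275548
  stratum D: (200/1120)²·(1 − 25/200)·32.5²/25 = 1.17885
V̂(ȳ_st) = 2.6192
SE(ȳ_st) = √2.6192 = 1.61839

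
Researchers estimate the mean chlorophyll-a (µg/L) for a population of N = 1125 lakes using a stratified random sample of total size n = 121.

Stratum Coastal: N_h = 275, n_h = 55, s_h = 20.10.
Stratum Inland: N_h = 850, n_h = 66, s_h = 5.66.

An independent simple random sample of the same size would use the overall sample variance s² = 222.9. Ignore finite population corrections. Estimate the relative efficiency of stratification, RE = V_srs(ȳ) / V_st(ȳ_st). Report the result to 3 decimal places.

RE ≈ 2.573

V̂(ȳ_st) = Σ W_h² s_h²/n_h, with W_h = N_h/N and N = 1125:
  stratum Coastal: (275/1125)²·20.10²/55 = 0.438924
  stratum Inland: (850/1125)²·5.66²/66 = 0.277091
V_st = 0.716015
V_srs = s²/n = 222.9/121 = 1.84215
Relative efficiency = V_srs / V_st = 1.84215/0.716015 = 2.5728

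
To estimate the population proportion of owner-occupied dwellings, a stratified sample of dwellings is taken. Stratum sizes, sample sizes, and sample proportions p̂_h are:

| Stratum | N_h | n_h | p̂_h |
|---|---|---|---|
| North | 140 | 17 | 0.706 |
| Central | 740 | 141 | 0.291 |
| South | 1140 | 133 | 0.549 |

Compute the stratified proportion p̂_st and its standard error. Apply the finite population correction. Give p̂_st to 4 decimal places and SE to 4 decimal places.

N = 2020; stratum weights W_h = N_h/N.
p̂_st = Σ W_h p̂_h = (140·0.706 + 740·0.291 + 1140·0.549)/2020 = 0.46537
V̂(p̂_st) = Σ W_h² (1 − n_h/N_h) p̂_h(1−p̂_h)/(n_h−1):
  stratum North: (140/2020)²·(1 − 17/140)·0.706·0.294/16 = 5.47473e-05
  stratum Central: (740/2020)²·(1 − 141/740)·0.291·0.709/140 = 0.000160091
  stratum South: (1140/2020)²·(1 − 133/1140)·0.549·0.451/132 = 0.000527724
V̂(p̂_st) = 0.000742562; SE = √V̂ = 0.02725

p̂_st ≈ 0.4654, SE ≈ 0.0272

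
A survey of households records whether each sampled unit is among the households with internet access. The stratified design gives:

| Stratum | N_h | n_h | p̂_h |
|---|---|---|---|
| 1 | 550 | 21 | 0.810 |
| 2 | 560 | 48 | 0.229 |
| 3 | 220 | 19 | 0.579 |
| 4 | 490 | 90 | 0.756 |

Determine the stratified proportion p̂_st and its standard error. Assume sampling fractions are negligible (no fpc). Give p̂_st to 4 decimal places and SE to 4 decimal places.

p̂_st ≈ 0.5888, SE ≈ 0.0375

N = 1820; stratum weights W_h = N_h/N.
p̂_st = Σ W_h p̂_h = (550·0.810 + 560·0.229 + 220·0.579 + 490·0.756)/1820 = 0.58877
V̂(p̂_st) = Σ W_h² p̂_h(1−p̂_h)/(n_h−1):
  stratum 1: (550/1820)²·0.810·0.190/20 = 0.000702734
  stratum 2: (560/1820)²·0.229·0.771/47 = 0.000355652
  stratum 3: (220/1820)²·0.579·0.421/18 = 0.000197875
  stratum 4: (490/1820)²·0.756·0.244/89 = 0.000150235
V̂(p̂_st) = 0.0014065; SE = √V̂ = 0.0375033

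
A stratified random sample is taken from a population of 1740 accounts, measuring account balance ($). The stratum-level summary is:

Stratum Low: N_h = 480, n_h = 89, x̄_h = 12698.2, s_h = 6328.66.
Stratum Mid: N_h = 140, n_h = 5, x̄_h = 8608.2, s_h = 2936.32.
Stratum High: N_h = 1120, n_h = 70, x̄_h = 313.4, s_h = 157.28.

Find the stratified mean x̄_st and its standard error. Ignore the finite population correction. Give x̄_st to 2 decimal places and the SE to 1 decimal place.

x̄_st = Σ W_h x̄_h = (480·12698.2 + 140·8608.2 + 1120·313.4)/1740 = 4397.29425
V̂(x̄_st) = Σ W_h² s_h²/n_h, with W_h = N_h/N and N = 1740:
  stratum Low: (480/1740)²·6328.66²/89 = 34246.6
  stratum Mid: (140/1740)²·2936.32²/5 = 11163.3
  stratum High: (1120/1740)²·157.28²/70 = 146.415
V̂(x̄_st) = 45556.4
SE(x̄_st) = √45556.4 = 213.439

x̄_st ≈ 4397.29, SE ≈ 213.4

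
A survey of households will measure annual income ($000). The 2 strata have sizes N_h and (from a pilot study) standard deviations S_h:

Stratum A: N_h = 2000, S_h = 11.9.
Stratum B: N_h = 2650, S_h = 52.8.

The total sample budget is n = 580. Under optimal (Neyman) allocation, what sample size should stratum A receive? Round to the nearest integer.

Neyman allocation: n_h = n · N_h S_h / Σ N_i S_i, with n = 580.
  stratum A: N_h·S_h = 2000·11.9 = 23800.00
  stratum B: N_h·S_h = 2650·52.8 = 139920.00
Σ N_h S_h = 163720.00
n for stratum A = 580·23800.00/163720.00 = 84.315 → 84

84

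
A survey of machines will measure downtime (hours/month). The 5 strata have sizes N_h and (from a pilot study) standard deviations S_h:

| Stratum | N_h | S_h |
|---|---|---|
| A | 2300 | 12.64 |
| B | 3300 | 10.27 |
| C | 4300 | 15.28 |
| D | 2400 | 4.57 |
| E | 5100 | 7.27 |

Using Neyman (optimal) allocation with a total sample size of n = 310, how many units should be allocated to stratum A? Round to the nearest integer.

51

Neyman allocation: n_h = n · N_h S_h / Σ N_i S_i, with n = 310.
  stratum A: N_h·S_h = 2300·12.64 = 29072.00
  stratum B: N_h·S_h = 3300·10.27 = 33891.00
  stratum C: N_h·S_h = 4300·15.28 = 65704.00
  stratum D: N_h·S_h = 2400·4.57 = 10968.00
  stratum E: N_h·S_h = 5100·7.27 = 37077.00
Σ N_h S_h = 176712.00
n for stratum A = 310·29072.00/176712.00 = 51.000 → 51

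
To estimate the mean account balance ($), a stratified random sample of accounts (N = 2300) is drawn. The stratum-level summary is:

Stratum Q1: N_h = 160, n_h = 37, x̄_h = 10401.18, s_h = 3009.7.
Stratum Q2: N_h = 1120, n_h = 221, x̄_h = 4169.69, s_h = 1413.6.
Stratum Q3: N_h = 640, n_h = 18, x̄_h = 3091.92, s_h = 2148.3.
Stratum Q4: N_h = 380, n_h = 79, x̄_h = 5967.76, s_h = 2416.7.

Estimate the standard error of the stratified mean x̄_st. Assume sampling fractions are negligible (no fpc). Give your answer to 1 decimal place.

V̂(x̄_st) = Σ W_h² s_h²/n_h, with W_h = N_h/N and N = 2300:
  stratum Q1: (160/2300)²·3009.7²/37 = 1184.76
  stratum Q2: (1120/2300)²·1413.6²/221 = 2144.08
  stratum Q3: (640/2300)²·2148.3²/18 = 19852.8
  stratum Q4: (380/2300)²·2416.7²/79 = 2018.04
V̂(x̄_st) = 25199.7
SE(x̄_st) = √25199.7 = 158.744

SE(x̄_st) ≈ 158.7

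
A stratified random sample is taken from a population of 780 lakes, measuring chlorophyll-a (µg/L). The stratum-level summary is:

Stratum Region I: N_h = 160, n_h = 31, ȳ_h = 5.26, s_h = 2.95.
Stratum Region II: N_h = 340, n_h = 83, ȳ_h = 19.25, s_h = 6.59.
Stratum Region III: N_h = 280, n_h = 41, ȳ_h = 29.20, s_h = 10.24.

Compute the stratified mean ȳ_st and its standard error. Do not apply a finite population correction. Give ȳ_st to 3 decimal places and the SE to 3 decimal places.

ȳ_st = Σ W_h ȳ_h = (160·5.26 + 340·19.25 + 280·29.20)/780 = 19.95205
V̂(ȳ_st) = Σ W_h² s_h²/n_h, with W_h = N_h/N and N = 780:
  stratum Region I: (160/780)²·2.95²/31 = 0.0118123
  stratum Region II: (340/780)²·6.59²/83 = 0.0994172
  stratum Region III: (280/780)²·10.24²/41 = 0.329566
V̂(ȳ_st) = 0.440796
SE(ȳ_st) = √0.440796 = 0.663925

ȳ_st ≈ 19.952, SE ≈ 0.664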